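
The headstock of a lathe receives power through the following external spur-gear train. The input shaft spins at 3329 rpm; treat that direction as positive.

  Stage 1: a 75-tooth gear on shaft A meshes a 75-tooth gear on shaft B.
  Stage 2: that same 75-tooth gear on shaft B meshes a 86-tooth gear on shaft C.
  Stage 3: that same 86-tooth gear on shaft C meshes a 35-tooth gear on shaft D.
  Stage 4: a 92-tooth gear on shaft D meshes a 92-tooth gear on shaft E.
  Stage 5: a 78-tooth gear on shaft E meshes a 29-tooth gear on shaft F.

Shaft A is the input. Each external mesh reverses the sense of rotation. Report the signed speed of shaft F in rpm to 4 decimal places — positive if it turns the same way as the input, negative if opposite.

Stage 1 [75T→75T]: ω = 3329.0000×75/75 = 3329.0000 rpm, dir flips to −; running = −3329.0000
Stage 2 [75T→86T]: ω = 3329.0000×75/86 = 2903.1977 rpm, dir flips to +; running = +2903.1977
Stage 3 [86T→35T]: ω = 2903.1977×86/35 = 7133.5714 rpm, dir flips to −; running = −7133.5714
Stage 4 [92T→92T]: ω = 7133.5714×92/92 = 7133.5714 rpm, dir flips to +; running = +7133.5714
Stage 5 [78T→29T]: ω = 7133.5714×78/29 = 19186.8473 rpm, dir flips to −; running = −19186.8473

-19186.8473 rpm (opposite to input, |ω| = 19186.8473 rpm)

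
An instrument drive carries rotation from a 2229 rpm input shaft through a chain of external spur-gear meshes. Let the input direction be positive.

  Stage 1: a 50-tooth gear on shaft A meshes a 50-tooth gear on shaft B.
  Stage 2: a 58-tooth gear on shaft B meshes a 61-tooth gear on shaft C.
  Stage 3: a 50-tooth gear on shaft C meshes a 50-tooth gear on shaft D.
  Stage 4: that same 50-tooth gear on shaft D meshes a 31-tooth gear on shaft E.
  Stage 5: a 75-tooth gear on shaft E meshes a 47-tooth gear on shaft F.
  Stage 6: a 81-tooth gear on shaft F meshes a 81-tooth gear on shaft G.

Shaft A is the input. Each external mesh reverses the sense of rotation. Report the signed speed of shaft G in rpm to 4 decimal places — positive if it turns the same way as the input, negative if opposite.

+5454.8140 rpm (same as input, |ω| = 5454.8140 rpm)

Stage 1 [50T→50T]: ω = 2229.0000×50/50 = 2229.0000 rpm, dir flips to −; running = −2229.0000
Stage 2 [58T→61T]: ω = 2229.0000×58/61 = 2119.3770 rpm, dir flips to +; running = +2119.3770
Stage 3 [50T→50T]: ω = 2119.3770×50/50 = 2119.3770 rpm, dir flips to −; running = −2119.3770
Stage 4 [50T→31T]: ω = 2119.3770×50/31 = 3418.3501 rpm, dir flips to +; running = +3418.3501
Stage 5 [75T→47T]: ω = 3418.3501×75/47 = 5454.8140 rpm, dir flips to −; running = −5454.8140
Stage 6 [81T→81T]: ω = 5454.8140×81/81 = 5454.8140 rpm, dir flips to +; running = +5454.8140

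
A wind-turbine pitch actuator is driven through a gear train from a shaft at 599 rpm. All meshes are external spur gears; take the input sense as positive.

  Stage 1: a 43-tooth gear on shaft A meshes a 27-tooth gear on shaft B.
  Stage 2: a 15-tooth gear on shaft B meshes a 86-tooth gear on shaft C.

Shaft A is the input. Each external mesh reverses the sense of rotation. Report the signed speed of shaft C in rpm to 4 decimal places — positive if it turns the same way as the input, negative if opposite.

+166.3889 rpm (same as input, |ω| = 166.3889 rpm)

Stage 1 [43T→27T]: ω = 599.0000×43/27 = 953.9630 rpm, dir flips to −; running = −953.9630
Stage 2 [15T→86T]: ω = 953.9630×15/86 = 166.3889 rpm, dir flips to +; running = +166.3889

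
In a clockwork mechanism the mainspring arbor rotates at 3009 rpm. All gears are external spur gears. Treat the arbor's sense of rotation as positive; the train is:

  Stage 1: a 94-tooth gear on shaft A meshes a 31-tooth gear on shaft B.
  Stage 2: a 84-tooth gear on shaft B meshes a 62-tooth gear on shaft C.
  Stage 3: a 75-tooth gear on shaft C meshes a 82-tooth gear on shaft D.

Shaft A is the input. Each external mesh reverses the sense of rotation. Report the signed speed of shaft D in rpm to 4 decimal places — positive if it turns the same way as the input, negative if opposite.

-11306.3742 rpm (opposite to input, |ω| = 11306.3742 rpm)

Stage 1 [94T→31T]: ω = 3009.0000×94/31 = 9124.0645 rpm, dir flips to −; running = −9124.0645
Stage 2 [84T→62T]: ω = 9124.0645×84/62 = 12361.6358 rpm, dir flips to +; running = +12361.6358
Stage 3 [75T→82T]: ω = 12361.6358×75/82 = 11306.3742 rpm, dir flips to −; running = −11306.3742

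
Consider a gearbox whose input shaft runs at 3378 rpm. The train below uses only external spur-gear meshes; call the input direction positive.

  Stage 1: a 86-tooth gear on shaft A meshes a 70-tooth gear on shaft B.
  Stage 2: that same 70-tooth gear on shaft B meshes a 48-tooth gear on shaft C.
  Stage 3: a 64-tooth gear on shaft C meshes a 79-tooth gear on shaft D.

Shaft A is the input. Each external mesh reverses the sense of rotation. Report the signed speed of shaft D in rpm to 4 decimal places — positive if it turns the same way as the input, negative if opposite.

-4903.0886 rpm (opposite to input, |ω| = 4903.0886 rpm)

Stage 1 [86T→70T]: ω = 3378.0000×86/70 = 4150.1143 rpm, dir flips to −; running = −4150.1143
Stage 2 [70T→48T]: ω = 4150.1143×70/48 = 6052.2500 rpm, dir flips to +; running = +6052.2500
Stage 3 [64T→79T]: ω = 6052.2500×64/79 = 4903.0886 rpm, dir flips to −; running = −4903.0886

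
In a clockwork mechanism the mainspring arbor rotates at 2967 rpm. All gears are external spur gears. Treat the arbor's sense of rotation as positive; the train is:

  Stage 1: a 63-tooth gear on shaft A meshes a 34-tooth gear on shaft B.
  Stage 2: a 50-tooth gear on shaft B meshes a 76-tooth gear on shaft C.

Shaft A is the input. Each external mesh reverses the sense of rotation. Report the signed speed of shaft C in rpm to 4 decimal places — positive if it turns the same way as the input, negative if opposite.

Stage 1 [63T→34T]: ω = 2967.0000×63/34 = 5497.6765 rpm, dir flips to −; running = −5497.6765
Stage 2 [50T→76T]: ω = 5497.6765×50/76 = 3616.8924 rpm, dir flips to +; running = +3616.8924

+3616.8924 rpm (same as input, |ω| = 3616.8924 rpm)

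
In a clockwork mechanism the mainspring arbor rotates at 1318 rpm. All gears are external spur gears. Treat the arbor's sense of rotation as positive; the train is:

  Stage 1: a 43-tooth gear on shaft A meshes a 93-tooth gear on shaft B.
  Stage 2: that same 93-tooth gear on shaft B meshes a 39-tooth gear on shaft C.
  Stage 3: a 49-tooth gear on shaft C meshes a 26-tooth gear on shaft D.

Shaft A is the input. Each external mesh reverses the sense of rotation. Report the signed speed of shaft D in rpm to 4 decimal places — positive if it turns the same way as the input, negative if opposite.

Stage 1 [43T→93T]: ω = 1318.0000×43/93 = 609.3978 rpm, dir flips to −; running = −609.3978
Stage 2 [93T→39T]: ω = 609.3978×93/39 = 1453.1795 rpm, dir flips to +; running = +1453.1795
Stage 3 [49T→26T]: ω = 1453.1795×49/26 = 2738.6844 rpm, dir flips to −; running = −2738.6844

-2738.6844 rpm (opposite to input, |ω| = 2738.6844 rpm)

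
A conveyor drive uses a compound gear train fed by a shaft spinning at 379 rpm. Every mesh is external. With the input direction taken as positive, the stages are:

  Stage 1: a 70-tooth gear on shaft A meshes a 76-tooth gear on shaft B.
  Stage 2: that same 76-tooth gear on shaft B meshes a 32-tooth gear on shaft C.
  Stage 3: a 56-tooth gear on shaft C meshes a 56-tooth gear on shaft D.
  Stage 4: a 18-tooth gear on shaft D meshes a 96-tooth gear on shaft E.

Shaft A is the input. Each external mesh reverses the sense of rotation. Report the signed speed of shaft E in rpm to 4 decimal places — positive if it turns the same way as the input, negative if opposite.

+155.4492 rpm (same as input, |ω| = 155.4492 rpm)

Stage 1 [70T→76T]: ω = 379.0000×70/76 = 349.0789 rpm, dir flips to −; running = −349.0789
Stage 2 [76T→32T]: ω = 349.0789×76/32 = 829.0625 rpm, dir flips to +; running = +829.0625
Stage 3 [56T→56T]: ω = 829.0625×56/56 = 829.0625 rpm, dir flips to −; running = −829.0625
Stage 4 [18T→96T]: ω = 829.0625×18/96 = 155.4492 rpm, dir flips to +; running = +155.4492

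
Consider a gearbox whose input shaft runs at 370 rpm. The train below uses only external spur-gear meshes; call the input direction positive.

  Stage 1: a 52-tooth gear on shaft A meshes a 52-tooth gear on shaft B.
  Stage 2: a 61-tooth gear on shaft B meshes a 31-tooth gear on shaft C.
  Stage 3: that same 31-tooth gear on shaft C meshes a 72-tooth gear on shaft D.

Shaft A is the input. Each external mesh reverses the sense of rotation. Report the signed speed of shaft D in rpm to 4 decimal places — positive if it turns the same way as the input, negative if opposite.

Stage 1 [52T→52T]: ω = 370.0000×52/52 = 370.0000 rpm, dir flips to −; running = −370.0000
Stage 2 [61T→31T]: ω = 370.0000×61/31 = 728.0645 rpm, dir flips to +; running = +728.0645
Stage 3 [31T→72T]: ω = 728.0645×31/72 = 313.4722 rpm, dir flips to −; running = −313.4722

-313.4722 rpm (opposite to input, |ω| = 313.4722 rpm)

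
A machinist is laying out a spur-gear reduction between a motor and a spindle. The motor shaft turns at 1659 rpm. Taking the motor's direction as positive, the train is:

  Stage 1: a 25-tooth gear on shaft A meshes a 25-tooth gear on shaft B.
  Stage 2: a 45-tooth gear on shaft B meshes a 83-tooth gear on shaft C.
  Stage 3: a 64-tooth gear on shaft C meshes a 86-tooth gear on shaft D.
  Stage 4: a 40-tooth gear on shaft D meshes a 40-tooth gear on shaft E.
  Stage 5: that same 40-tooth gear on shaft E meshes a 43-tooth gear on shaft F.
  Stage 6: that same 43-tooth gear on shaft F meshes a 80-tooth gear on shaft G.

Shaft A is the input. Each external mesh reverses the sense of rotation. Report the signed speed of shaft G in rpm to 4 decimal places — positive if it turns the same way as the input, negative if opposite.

Stage 1 [25T→25T]: ω = 1659.0000×25/25 = 1659.0000 rpm, dir flips to −; running = −1659.0000
Stage 2 [45T→83T]: ω = 1659.0000×45/83 = 899.4578 rpm, dir flips to +; running = +899.4578
Stage 3 [64T→86T]: ω = 899.4578×64/86 = 669.3640 rpm, dir flips to −; running = −669.3640
Stage 4 [40T→40T]: ω = 669.3640×40/40 = 669.3640 rpm, dir flips to +; running = +669.3640
Stage 5 [40T→43T]: ω = 669.3640×40/43 = 622.6642 rpm, dir flips to −; running = −622.6642
Stage 6 [43T→80T]: ω = 622.6642×43/80 = 334.6820 rpm, dir flips to +; running = +334.6820

+334.6820 rpm (same as input, |ω| = 334.6820 rpm)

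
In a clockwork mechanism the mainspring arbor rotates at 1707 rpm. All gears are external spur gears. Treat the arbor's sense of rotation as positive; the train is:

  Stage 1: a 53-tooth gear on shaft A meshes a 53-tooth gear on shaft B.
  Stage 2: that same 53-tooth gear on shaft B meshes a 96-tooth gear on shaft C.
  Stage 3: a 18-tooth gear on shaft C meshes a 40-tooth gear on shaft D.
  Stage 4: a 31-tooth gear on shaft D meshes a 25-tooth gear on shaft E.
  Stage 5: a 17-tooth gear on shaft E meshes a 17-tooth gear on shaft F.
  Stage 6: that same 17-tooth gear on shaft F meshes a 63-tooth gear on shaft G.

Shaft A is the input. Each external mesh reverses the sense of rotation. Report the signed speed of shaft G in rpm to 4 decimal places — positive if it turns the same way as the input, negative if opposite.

+141.8995 rpm (same as input, |ω| = 141.8995 rpm)

Stage 1 [53T→53T]: ω = 1707.0000×53/53 = 1707.0000 rpm, dir flips to −; running = −1707.0000
Stage 2 [53T→96T]: ω = 1707.0000×53/96 = 942.4062 rpm, dir flips to +; running = +942.4062
Stage 3 [18T→40T]: ω = 942.4062×18/40 = 424.0828 rpm, dir flips to −; running = −424.0828
Stage 4 [31T→25T]: ω = 424.0828×31/25 = 525.8627 rpm, dir flips to +; running = +525.8627
Stage 5 [17T→17T]: ω = 525.8627×17/17 = 525.8627 rpm, dir flips to −; running = −525.8627
Stage 6 [17T→63T]: ω = 525.8627×17/63 = 141.8995 rpm, dir flips to +; running = +141.8995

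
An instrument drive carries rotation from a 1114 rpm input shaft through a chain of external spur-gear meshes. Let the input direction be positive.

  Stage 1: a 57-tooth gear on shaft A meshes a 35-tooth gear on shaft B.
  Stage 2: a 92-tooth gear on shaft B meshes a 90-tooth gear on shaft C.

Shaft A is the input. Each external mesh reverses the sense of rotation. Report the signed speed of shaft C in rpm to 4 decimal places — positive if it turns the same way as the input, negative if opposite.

+1854.5448 rpm (same as input, |ω| = 1854.5448 rpm)

Stage 1 [57T→35T]: ω = 1114.0000×57/35 = 1814.2286 rpm, dir flips to −; running = −1814.2286
Stage 2 [92T→90T]: ω = 1814.2286×92/90 = 1854.5448 rpm, dir flips to +; running = +1854.5448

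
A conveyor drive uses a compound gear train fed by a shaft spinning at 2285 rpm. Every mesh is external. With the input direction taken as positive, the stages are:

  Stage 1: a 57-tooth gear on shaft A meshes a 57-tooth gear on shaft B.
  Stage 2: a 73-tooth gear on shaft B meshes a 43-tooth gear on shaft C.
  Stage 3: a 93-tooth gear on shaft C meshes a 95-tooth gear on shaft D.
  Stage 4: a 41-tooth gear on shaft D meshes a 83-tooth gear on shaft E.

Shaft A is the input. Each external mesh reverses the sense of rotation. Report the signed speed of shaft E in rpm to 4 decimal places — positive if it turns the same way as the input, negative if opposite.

+1875.8829 rpm (same as input, |ω| = 1875.8829 rpm)

Stage 1 [57T→57T]: ω = 2285.0000×57/57 = 2285.0000 rpm, dir flips to −; running = −2285.0000
Stage 2 [73T→43T]: ω = 2285.0000×73/43 = 3879.1860 rpm, dir flips to +; running = +3879.1860
Stage 3 [93T→95T]: ω = 3879.1860×93/95 = 3797.5190 rpm, dir flips to −; running = −3797.5190
Stage 4 [41T→83T]: ω = 3797.5190×41/83 = 1875.8829 rpm, dir flips to +; running = +1875.8829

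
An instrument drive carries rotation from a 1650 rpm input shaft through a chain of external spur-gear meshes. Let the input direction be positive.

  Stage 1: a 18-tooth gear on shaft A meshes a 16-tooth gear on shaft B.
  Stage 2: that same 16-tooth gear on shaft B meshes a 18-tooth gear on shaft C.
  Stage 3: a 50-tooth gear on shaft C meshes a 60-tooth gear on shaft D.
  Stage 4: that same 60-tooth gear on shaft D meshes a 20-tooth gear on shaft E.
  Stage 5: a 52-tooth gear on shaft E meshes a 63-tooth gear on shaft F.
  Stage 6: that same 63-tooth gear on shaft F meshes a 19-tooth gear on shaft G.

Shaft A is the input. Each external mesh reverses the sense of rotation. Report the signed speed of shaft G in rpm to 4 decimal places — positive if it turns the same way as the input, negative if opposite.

Stage 1 [18T→16T]: ω = 1650.0000×18/16 = 1856.2500 rpm, dir flips to −; running = −1856.2500
Stage 2 [16T→18T]: ω = 1856.2500×16/18 = 1650.0000 rpm, dir flips to +; running = +1650.0000
Stage 3 [50T→60T]: ω = 1650.0000×50/60 = 1375.0000 rpm, dir flips to −; running = −1375.0000
Stage 4 [60T→20T]: ω = 1375.0000×60/20 = 4125.0000 rpm, dir flips to +; running = +4125.0000
Stage 5 [52T→63T]: ω = 4125.0000×52/63 = 3404.7619 rpm, dir flips to −; running = −3404.7619
Stage 6 [63T→19T]: ω = 3404.7619×63/19 = 11289.4737 rpm, dir flips to +; running = +11289.4737

+11289.4737 rpm (same as input, |ω| = 11289.4737 rpm)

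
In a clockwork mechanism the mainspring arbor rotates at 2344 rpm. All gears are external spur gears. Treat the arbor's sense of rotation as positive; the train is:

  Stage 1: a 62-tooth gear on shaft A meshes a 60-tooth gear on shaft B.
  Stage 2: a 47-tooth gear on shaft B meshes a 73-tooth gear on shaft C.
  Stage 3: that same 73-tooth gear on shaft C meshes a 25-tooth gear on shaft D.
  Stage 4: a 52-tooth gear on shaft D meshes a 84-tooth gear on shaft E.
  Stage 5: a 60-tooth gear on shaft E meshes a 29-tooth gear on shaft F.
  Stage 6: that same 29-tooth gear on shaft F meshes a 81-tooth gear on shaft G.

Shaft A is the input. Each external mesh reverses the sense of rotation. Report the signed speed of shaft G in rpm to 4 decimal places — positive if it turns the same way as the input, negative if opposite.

+2088.0754 rpm (same as input, |ω| = 2088.0754 rpm)

Stage 1 [62T→60T]: ω = 2344.0000×62/60 = 2422.1333 rpm, dir flips to −; running = −2422.1333
Stage 2 [47T→73T]: ω = 2422.1333×47/73 = 1559.4557 rpm, dir flips to +; running = +1559.4557
Stage 3 [73T→25T]: ω = 1559.4557×73/25 = 4553.6107 rpm, dir flips to −; running = −4553.6107
Stage 4 [52T→84T]: ω = 4553.6107×52/84 = 2818.9018 rpm, dir flips to +; running = +2818.9018
Stage 5 [60T→29T]: ω = 2818.9018×60/29 = 5832.2107 rpm, dir flips to −; running = −5832.2107
Stage 6 [29T→81T]: ω = 5832.2107×29/81 = 2088.0754 rpm, dir flips to +; running = +2088.0754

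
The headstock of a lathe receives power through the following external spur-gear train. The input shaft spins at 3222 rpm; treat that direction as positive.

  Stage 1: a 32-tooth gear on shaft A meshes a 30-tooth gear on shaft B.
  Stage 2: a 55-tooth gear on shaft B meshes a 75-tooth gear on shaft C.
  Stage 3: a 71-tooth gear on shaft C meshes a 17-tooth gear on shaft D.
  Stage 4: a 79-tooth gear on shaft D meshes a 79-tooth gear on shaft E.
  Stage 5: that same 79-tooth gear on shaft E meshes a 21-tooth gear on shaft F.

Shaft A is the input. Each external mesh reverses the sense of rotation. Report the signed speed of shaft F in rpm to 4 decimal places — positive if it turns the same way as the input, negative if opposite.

-39597.9689 rpm (opposite to input, |ω| = 39597.9689 rpm)

Stage 1 [32T→30T]: ω = 3222.0000×32/30 = 3436.8000 rpm, dir flips to −; running = −3436.8000
Stage 2 [55T→75T]: ω = 3436.8000×55/75 = 2520.3200 rpm, dir flips to +; running = +2520.3200
Stage 3 [71T→17T]: ω = 2520.3200×71/17 = 10526.0424 rpm, dir flips to −; running = −10526.0424
Stage 4 [79T→79T]: ω = 10526.0424×79/79 = 10526.0424 rpm, dir flips to +; running = +10526.0424
Stage 5 [79T→21T]: ω = 10526.0424×79/21 = 39597.9689 rpm, dir flips to −; running = −39597.9689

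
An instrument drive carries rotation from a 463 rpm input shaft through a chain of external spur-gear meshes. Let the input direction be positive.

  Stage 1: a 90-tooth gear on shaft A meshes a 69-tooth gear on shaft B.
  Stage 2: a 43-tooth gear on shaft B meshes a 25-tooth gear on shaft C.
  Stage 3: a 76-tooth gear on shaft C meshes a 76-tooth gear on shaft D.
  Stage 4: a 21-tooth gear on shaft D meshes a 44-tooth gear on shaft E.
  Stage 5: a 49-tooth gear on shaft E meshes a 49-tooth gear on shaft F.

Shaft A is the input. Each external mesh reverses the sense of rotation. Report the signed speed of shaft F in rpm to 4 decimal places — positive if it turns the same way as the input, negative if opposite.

Stage 1 [90T→69T]: ω = 463.0000×90/69 = 603.9130 rpm, dir flips to −; running = −603.9130
Stage 2 [43T→25T]: ω = 603.9130×43/25 = 1038.7304 rpm, dir flips to +; running = +1038.7304
Stage 3 [76T→76T]: ω = 1038.7304×76/76 = 1038.7304 rpm, dir flips to −; running = −1038.7304
Stage 4 [21T→44T]: ω = 1038.7304×21/44 = 495.7577 rpm, dir flips to +; running = +495.7577
Stage 5 [49T→49T]: ω = 495.7577×49/49 = 495.7577 rpm, dir flips to −; running = −495.7577

-495.7577 rpm (opposite to input, |ω| = 495.7577 rpm)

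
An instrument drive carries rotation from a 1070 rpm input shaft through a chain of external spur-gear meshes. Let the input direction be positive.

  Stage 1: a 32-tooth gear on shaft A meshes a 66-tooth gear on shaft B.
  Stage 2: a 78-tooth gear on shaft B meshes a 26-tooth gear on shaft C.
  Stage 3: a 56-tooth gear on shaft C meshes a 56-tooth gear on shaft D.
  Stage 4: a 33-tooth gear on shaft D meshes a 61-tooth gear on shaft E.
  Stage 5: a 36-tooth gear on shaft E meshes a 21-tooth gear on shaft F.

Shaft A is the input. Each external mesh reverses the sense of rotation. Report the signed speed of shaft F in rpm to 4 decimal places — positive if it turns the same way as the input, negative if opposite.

Stage 1 [32T→66T]: ω = 1070.0000×32/66 = 518.7879 rpm, dir flips to −; running = −518.7879
Stage 2 [78T→26T]: ω = 518.7879×78/26 = 1556.3636 rpm, dir flips to +; running = +1556.3636
Stage 3 [56T→56T]: ω = 1556.3636×56/56 = 1556.3636 rpm, dir flips to −; running = −1556.3636
Stage 4 [33T→61T]: ω = 1556.3636×33/61 = 841.9672 rpm, dir flips to +; running = +841.9672
Stage 5 [36T→21T]: ω = 841.9672×36/21 = 1443.3724 rpm, dir flips to −; running = −1443.3724

-1443.3724 rpm (opposite to input, |ω| = 1443.3724 rpm)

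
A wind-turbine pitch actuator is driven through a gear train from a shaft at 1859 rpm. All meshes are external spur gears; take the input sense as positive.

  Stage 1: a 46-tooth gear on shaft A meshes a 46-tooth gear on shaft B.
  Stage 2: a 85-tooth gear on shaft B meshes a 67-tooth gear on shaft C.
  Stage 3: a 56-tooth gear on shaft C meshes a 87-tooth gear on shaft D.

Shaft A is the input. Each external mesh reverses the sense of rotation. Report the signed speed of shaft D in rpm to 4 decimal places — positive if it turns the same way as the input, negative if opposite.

-1518.0717 rpm (opposite to input, |ω| = 1518.0717 rpm)

Stage 1 [46T→46T]: ω = 1859.0000×46/46 = 1859.0000 rpm, dir flips to −; running = −1859.0000
Stage 2 [85T→67T]: ω = 1859.0000×85/67 = 2358.4328 rpm, dir flips to +; running = +2358.4328
Stage 3 [56T→87T]: ω = 2358.4328×56/87 = 1518.0717 rpm, dir flips to −; running = −1518.0717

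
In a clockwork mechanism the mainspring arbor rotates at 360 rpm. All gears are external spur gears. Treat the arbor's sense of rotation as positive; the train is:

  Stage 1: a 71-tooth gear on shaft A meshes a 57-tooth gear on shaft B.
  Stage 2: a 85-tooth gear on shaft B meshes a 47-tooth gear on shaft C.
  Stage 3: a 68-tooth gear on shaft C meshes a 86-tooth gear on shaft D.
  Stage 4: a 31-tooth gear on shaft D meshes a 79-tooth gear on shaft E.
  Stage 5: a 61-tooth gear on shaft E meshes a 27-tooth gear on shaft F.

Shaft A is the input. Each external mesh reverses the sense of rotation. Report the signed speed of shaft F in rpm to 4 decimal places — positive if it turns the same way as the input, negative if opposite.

Stage 1 [71T→57T]: ω = 360.0000×71/57 = 448.4211 rpm, dir flips to −; running = −448.4211
Stage 2 [85T→47T]: ω = 448.4211×85/47 = 810.9742 rpm, dir flips to +; running = +810.9742
Stage 3 [68T→86T]: ω = 810.9742×68/86 = 641.2354 rpm, dir flips to −; running = −641.2354
Stage 4 [31T→79T]: ω = 641.2354×31/79 = 251.6240 rpm, dir flips to +; running = +251.6240
Stage 5 [61T→27T]: ω = 251.6240×61/27 = 568.4839 rpm, dir flips to −; running = −568.4839

-568.4839 rpm (opposite to input, |ω| = 568.4839 rpm)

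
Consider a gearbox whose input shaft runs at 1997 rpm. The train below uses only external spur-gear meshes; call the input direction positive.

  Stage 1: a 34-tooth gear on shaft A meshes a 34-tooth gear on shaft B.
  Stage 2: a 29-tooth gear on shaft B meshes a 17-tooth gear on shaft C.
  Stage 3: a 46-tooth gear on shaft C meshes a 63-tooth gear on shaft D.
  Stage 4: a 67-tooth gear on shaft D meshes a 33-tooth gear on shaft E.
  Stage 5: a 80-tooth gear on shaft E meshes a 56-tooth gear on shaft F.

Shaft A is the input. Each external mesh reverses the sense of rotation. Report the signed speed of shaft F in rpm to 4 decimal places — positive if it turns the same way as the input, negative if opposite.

-7214.5168 rpm (opposite to input, |ω| = 7214.5168 rpm)

Stage 1 [34T→34T]: ω = 1997.0000×34/34 = 1997.0000 rpm, dir flips to −; running = −1997.0000
Stage 2 [29T→17T]: ω = 1997.0000×29/17 = 3406.6471 rpm, dir flips to +; running = +3406.6471
Stage 3 [46T→63T]: ω = 3406.6471×46/63 = 2487.3931 rpm, dir flips to −; running = −2487.3931
Stage 4 [67T→33T]: ω = 2487.3931×67/33 = 5050.1617 rpm, dir flips to +; running = +5050.1617
Stage 5 [80T→56T]: ω = 5050.1617×80/56 = 7214.5168 rpm, dir flips to −; running = −7214.5168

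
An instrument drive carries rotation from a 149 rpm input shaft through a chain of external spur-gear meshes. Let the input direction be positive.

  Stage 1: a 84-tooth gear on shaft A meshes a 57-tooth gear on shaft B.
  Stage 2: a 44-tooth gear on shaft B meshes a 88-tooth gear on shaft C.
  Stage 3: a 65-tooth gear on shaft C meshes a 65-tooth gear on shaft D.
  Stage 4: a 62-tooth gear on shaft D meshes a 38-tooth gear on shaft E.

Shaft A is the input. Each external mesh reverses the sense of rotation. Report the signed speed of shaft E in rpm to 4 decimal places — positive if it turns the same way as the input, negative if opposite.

Stage 1 [84T→57T]: ω = 149.0000×84/57 = 219.5789 rpm, dir flips to −; running = −219.5789
Stage 2 [44T→88T]: ω = 219.5789×44/88 = 109.7895 rpm, dir flips to +; running = +109.7895
Stage 3 [65T→65T]: ω = 109.7895×65/65 = 109.7895 rpm, dir flips to −; running = −109.7895
Stage 4 [62T→38T]: ω = 109.7895×62/38 = 179.1302 rpm, dir flips to +; running = +179.1302

+179.1302 rpm (same as input, |ω| = 179.1302 rpm)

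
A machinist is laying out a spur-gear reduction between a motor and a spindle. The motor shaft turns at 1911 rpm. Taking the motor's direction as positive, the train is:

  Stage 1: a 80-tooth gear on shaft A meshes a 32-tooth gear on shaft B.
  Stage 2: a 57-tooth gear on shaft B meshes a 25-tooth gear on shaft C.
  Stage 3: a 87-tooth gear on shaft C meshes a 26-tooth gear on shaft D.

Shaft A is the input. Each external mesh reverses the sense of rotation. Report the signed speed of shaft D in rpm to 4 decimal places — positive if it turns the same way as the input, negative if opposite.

Stage 1 [80T→32T]: ω = 1911.0000×80/32 = 4777.5000 rpm, dir flips to −; running = −4777.5000
Stage 2 [57T→25T]: ω = 4777.5000×57/25 = 10892.7000 rpm, dir flips to +; running = +10892.7000
Stage 3 [87T→26T]: ω = 10892.7000×87/26 = 36448.6500 rpm, dir flips to −; running = −36448.6500

-36448.6500 rpm (opposite to input, |ω| = 36448.6500 rpm)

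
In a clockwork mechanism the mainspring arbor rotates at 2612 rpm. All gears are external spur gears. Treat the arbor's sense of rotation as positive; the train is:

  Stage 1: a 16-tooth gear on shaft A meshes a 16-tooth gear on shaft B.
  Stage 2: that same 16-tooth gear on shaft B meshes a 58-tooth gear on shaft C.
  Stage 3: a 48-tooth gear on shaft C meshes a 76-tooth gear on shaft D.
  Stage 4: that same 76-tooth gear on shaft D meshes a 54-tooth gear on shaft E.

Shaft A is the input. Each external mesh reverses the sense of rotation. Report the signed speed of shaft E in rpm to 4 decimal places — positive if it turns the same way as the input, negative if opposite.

+640.4904 rpm (same as input, |ω| = 640.4904 rpm)

Stage 1 [16T→16T]: ω = 2612.0000×16/16 = 2612.0000 rpm, dir flips to −; running = −2612.0000
Stage 2 [16T→58T]: ω = 2612.0000×16/58 = 720.5517 rpm, dir flips to +; running = +720.5517
Stage 3 [48T→76T]: ω = 720.5517×48/76 = 455.0853 rpm, dir flips to −; running = −455.0853
Stage 4 [76T→54T]: ω = 455.0853×76/54 = 640.4904 rpm, dir flips to +; running = +640.4904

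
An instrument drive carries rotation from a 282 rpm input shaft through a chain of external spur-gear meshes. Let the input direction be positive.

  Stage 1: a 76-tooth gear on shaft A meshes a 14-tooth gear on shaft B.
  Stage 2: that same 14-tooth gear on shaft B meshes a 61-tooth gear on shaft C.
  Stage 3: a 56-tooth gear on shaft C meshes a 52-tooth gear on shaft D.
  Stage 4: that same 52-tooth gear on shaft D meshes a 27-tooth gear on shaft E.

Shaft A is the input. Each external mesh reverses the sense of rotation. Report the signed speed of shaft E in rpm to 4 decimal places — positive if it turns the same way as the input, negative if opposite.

Stage 1 [76T→14T]: ω = 282.0000×76/14 = 1530.8571 rpm, dir flips to −; running = −1530.8571
Stage 2 [14T→61T]: ω = 1530.8571×14/61 = 351.3443 rpm, dir flips to +; running = +351.3443
Stage 3 [56T→52T]: ω = 351.3443×56/52 = 378.3707 rpm, dir flips to −; running = −378.3707
Stage 4 [52T→27T]: ω = 378.3707×52/27 = 728.7140 rpm, dir flips to +; running = +728.7140

+728.7140 rpm (same as input, |ω| = 728.7140 rpm)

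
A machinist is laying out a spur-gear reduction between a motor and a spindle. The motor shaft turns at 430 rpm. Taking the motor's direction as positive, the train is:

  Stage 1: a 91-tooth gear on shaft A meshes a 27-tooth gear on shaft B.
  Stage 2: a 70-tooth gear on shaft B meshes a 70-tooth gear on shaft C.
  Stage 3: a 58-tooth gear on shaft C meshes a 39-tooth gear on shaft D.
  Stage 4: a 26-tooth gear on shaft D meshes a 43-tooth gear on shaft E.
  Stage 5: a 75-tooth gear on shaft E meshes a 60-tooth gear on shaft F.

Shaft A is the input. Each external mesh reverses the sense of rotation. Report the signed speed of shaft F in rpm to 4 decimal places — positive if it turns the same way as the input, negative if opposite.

-1629.0123 rpm (opposite to input, |ω| = 1629.0123 rpm)

Stage 1 [91T→27T]: ω = 430.0000×91/27 = 1449.2593 rpm, dir flips to −; running = −1449.2593
Stage 2 [70T→70T]: ω = 1449.2593×70/70 = 1449.2593 rpm, dir flips to +; running = +1449.2593
Stage 3 [58T→39T]: ω = 1449.2593×58/39 = 2155.3086 rpm, dir flips to −; running = −2155.3086
Stage 4 [26T→43T]: ω = 2155.3086×26/43 = 1303.2099 rpm, dir flips to +; running = +1303.2099
Stage 5 [75T→60T]: ω = 1303.2099×75/60 = 1629.0123 rpm, dir flips to −; running = −1629.0123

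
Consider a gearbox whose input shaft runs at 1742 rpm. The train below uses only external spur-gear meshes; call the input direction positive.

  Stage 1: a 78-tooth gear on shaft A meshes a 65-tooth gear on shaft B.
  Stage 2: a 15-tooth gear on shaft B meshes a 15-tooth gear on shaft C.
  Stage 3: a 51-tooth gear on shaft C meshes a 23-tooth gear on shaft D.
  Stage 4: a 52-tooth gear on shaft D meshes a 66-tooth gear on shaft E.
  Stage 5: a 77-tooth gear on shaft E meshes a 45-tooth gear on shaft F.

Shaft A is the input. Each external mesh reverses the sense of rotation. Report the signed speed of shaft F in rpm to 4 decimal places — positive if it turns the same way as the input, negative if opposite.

-6248.9832 rpm (opposite to input, |ω| = 6248.9832 rpm)

Stage 1 [78T→65T]: ω = 1742.0000×78/65 = 2090.4000 rpm, dir flips to −; running = −2090.4000
Stage 2 [15T→15T]: ω = 2090.4000×15/15 = 2090.4000 rpm, dir flips to +; running = +2090.4000
Stage 3 [51T→23T]: ω = 2090.4000×51/23 = 4635.2348 rpm, dir flips to −; running = −4635.2348
Stage 4 [52T→66T]: ω = 4635.2348×52/66 = 3652.0032 rpm, dir flips to +; running = +3652.0032
Stage 5 [77T→45T]: ω = 3652.0032×77/45 = 6248.9832 rpm, dir flips to −; running = −6248.9832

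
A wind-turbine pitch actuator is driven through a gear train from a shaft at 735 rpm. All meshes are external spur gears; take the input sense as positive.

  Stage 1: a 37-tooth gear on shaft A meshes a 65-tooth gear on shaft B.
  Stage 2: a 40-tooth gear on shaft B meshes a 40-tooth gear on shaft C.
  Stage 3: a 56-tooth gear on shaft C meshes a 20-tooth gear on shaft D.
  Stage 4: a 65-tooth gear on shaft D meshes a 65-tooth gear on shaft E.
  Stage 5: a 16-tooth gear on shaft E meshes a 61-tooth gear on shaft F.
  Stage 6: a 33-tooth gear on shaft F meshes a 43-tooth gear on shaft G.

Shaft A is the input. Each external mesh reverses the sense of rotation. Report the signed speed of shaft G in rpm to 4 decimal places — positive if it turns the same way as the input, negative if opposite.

+235.8139 rpm (same as input, |ω| = 235.8139 rpm)

Stage 1 [37T→65T]: ω = 735.0000×37/65 = 418.3846 rpm, dir flips to −; running = −418.3846
Stage 2 [40T→40T]: ω = 418.3846×40/40 = 418.3846 rpm, dir flips to +; running = +418.3846
Stage 3 [56T→20T]: ω = 418.3846×56/20 = 1171.4769 rpm, dir flips to −; running = −1171.4769
Stage 4 [65T→65T]: ω = 1171.4769×65/65 = 1171.4769 rpm, dir flips to +; running = +1171.4769
Stage 5 [16T→61T]: ω = 1171.4769×16/61 = 307.2726 rpm, dir flips to −; running = −307.2726
Stage 6 [33T→43T]: ω = 307.2726×33/43 = 235.8139 rpm, dir flips to +; running = +235.8139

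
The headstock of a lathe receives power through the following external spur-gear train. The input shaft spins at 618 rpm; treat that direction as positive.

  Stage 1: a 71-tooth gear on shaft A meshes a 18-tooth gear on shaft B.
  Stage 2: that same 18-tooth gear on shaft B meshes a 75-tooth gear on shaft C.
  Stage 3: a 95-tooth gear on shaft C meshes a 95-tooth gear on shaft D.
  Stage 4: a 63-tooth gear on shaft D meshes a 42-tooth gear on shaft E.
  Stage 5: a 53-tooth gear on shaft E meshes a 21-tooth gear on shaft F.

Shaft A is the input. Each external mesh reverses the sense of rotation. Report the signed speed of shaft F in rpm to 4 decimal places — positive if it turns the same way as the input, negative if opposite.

-2214.7943 rpm (opposite to input, |ω| = 2214.7943 rpm)

Stage 1 [71T→18T]: ω = 618.0000×71/18 = 2437.6667 rpm, dir flips to −; running = −2437.6667
Stage 2 [18T→75T]: ω = 2437.6667×18/75 = 585.0400 rpm, dir flips to +; running = +585.0400
Stage 3 [95T→95T]: ω = 585.0400×95/95 = 585.0400 rpm, dir flips to −; running = −585.0400
Stage 4 [63T→42T]: ω = 585.0400×63/42 = 877.5600 rpm, dir flips to +; running = +877.5600
Stage 5 [53T→21T]: ω = 877.5600×53/21 = 2214.7943 rpm, dir flips to −; running = −2214.7943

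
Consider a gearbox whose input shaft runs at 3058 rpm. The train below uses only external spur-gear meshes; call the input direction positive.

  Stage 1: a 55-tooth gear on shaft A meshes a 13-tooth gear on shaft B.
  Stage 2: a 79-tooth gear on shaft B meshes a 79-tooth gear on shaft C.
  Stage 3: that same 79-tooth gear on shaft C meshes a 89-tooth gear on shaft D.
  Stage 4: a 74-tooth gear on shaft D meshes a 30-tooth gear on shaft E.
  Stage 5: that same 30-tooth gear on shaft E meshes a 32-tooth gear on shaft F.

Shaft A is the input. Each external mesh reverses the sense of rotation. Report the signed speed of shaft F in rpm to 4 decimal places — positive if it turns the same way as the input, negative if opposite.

Stage 1 [55T→13T]: ω = 3058.0000×55/13 = 12937.6923 rpm, dir flips to −; running = −12937.6923
Stage 2 [79T→79T]: ω = 12937.6923×79/79 = 12937.6923 rpm, dir flips to +; running = +12937.6923
Stage 3 [79T→89T]: ω = 12937.6923×79/89 = 11484.0190 rpm, dir flips to −; running = −11484.0190
Stage 4 [74T→30T]: ω = 11484.0190×74/30 = 28327.2469 rpm, dir flips to +; running = +28327.2469
Stage 5 [30T→32T]: ω = 28327.2469×30/32 = 26556.7940 rpm, dir flips to −; running = −26556.7940

-26556.7940 rpm (opposite to input, |ω| = 26556.7940 rpm)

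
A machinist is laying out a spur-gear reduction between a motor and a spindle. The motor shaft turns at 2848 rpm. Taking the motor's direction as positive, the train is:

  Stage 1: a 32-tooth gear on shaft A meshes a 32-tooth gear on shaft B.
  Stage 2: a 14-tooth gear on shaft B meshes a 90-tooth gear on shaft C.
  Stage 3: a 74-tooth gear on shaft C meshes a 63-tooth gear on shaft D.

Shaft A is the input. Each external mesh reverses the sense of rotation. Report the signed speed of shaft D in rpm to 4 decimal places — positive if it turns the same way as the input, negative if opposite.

-520.3753 rpm (opposite to input, |ω| = 520.3753 rpm)

Stage 1 [32T→32T]: ω = 2848.0000×32/32 = 2848.0000 rpm, dir flips to −; running = −2848.0000
Stage 2 [14T→90T]: ω = 2848.0000×14/90 = 443.0222 rpm, dir flips to +; running = +443.0222
Stage 3 [74T→63T]: ω = 443.0222×74/63 = 520.3753 rpm, dir flips to −; running = −520.3753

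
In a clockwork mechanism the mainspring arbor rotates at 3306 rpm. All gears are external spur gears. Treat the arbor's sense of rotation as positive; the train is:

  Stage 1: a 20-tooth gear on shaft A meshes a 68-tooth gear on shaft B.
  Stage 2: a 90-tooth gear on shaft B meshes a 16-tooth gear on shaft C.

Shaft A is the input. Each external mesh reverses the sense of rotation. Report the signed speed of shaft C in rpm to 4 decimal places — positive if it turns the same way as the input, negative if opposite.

+5469.4853 rpm (same as input, |ω| = 5469.4853 rpm)

Stage 1 [20T→68T]: ω = 3306.0000×20/68 = 972.3529 rpm, dir flips to −; running = −972.3529
Stage 2 [90T→16T]: ω = 972.3529×90/16 = 5469.4853 rpm, dir flips to +; running = +5469.4853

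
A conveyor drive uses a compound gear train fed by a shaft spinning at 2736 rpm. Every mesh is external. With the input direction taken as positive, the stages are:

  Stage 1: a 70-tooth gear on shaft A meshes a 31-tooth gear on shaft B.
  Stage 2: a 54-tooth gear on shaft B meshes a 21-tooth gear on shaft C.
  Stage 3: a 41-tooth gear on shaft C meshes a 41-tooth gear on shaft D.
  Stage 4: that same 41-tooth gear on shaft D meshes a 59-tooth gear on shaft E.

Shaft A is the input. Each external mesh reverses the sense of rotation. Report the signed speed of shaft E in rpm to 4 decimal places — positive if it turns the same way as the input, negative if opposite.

Stage 1 [70T→31T]: ω = 2736.0000×70/31 = 6178.0645 rpm, dir flips to −; running = −6178.0645
Stage 2 [54T→21T]: ω = 6178.0645×54/21 = 15886.4516 rpm, dir flips to +; running = +15886.4516
Stage 3 [41T→41T]: ω = 15886.4516×41/41 = 15886.4516 rpm, dir flips to −; running = −15886.4516
Stage 4 [41T→59T]: ω = 15886.4516×41/59 = 11039.7376 rpm, dir flips to +; running = +11039.7376

+11039.7376 rpm (same as input, |ω| = 11039.7376 rpm)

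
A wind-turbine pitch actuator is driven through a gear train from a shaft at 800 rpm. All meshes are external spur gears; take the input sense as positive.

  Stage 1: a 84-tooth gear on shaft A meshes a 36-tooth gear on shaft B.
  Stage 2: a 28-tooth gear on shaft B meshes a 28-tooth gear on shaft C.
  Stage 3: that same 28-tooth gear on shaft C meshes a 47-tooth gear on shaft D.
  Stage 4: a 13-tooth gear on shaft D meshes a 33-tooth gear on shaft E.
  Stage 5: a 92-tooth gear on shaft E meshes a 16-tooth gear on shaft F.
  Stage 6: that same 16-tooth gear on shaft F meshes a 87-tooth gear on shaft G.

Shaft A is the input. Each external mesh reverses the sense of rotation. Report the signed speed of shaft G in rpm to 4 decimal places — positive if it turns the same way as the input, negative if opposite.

Stage 1 [84T→36T]: ω = 800.0000×84/36 = 1866.6667 rpm, dir flips to −; running = −1866.6667
Stage 2 [28T→28T]: ω = 1866.6667×28/28 = 1866.6667 rpm, dir flips to +; running = +1866.6667
Stage 3 [28T→47T]: ω = 1866.6667×28/47 = 1112.0567 rpm, dir flips to −; running = −1112.0567
Stage 4 [13T→33T]: ω = 1112.0567×13/33 = 438.0830 rpm, dir flips to +; running = +438.0830
Stage 5 [92T→16T]: ω = 438.0830×92/16 = 2518.9770 rpm, dir flips to −; running = −2518.9770
Stage 6 [16T→87T]: ω = 2518.9770×16/87 = 463.2601 rpm, dir flips to +; running = +463.2601

+463.2601 rpm (same as input, |ω| = 463.2601 rpm)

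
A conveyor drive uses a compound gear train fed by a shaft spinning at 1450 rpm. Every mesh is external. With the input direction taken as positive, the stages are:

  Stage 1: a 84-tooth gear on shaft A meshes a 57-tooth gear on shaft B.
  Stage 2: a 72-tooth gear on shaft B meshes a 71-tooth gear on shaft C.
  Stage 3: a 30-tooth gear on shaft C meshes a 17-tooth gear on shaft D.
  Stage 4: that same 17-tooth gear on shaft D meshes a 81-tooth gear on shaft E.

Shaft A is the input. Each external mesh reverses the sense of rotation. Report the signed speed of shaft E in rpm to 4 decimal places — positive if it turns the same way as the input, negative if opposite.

+802.5698 rpm (same as input, |ω| = 802.5698 rpm)

Stage 1 [84T→57T]: ω = 1450.0000×84/57 = 2136.8421 rpm, dir flips to −; running = −2136.8421
Stage 2 [72T→71T]: ω = 2136.8421×72/71 = 2166.9385 rpm, dir flips to +; running = +2166.9385
Stage 3 [30T→17T]: ω = 2166.9385×30/17 = 3824.0091 rpm, dir flips to −; running = −3824.0091
Stage 4 [17T→81T]: ω = 3824.0091×17/81 = 802.5698 rpm, dir flips to +; running = +802.5698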